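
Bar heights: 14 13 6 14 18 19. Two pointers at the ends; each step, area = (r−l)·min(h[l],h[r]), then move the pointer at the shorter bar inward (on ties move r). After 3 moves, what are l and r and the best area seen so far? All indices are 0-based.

l=3, r=5, best area=70

[0,5] min(14,19)*5=70 best=70 * → l++
[1,5] min(13,19)*4=52 best=70 → l++
[2,5] min(6,19)*3=18 best=70 → l++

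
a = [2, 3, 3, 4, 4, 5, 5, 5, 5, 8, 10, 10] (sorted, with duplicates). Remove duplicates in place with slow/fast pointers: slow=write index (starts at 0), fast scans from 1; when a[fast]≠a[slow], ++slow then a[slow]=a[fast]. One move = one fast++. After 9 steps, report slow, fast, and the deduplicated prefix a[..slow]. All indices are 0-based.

(s=0,f=1) a[fast]=3≠a[slow]=2 write a[1]=3 → slow++,fast++
(s=1,f=2) a[fast]=3=a[slow] dup → fast++
(s=1,f=3) a[fast]=4≠a[slow]=3 write a[2]=4 → slow++,fast++
(s=2,f=4) a[fast]=4=a[slow] dup → fast++
(s=2,f=5) a[fast]=5≠a[slow]=4 write a[3]=5 → slow++,fast++
(s=3,f=6) a[fast]=5=a[slow] dup → fast++
(s=3,f=7) a[fast]=5=a[slow] dup → fast++
(s=3,f=8) a[fast]=5=a[slow] dup → fast++
(s=3,f=9) a[fast]=8≠a[slow]=5 write a[4]=8 → slow++,fast++

slow=4, fast=10, prefix=[2, 3, 4, 5, 8]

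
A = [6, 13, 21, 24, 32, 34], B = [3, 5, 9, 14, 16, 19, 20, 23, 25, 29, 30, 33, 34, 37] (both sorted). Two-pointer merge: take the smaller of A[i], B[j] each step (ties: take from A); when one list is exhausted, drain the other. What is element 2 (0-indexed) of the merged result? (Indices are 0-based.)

i=0 j=0: A[i]=6>B[j]=3 take 3, j++
i=0 j=1: A[i]=6>B[j]=5 take 5, j++
i=0 j=2: A[i]=6<=B[j]=9 take 6, i++
i=1 j=2: A[i]=13>B[j]=9 take 9, j++
i=1 j=3: A[i]=13<=B[j]=14 take 13, i++
i=2 j=3: A[i]=21>B[j]=14 take 14, j++
i=2 j=4: A[i]=21>B[j]=16 take 16, j++
i=2 j=5: A[i]=21>B[j]=19 take 19, j++
i=2 j=6: A[i]=21>B[j]=20 take 20, j++
i=2 j=7: A[i]=21<=B[j]=23 take 21, i++
i=3 j=7: A[i]=24>B[j]=23 take 23, j++
i=3 j=8: A[i]=24<=B[j]=25 take 24, i++
i=4 j=8: A[i]=32>B[j]=25 take 25, j++
i=4 j=9: A[i]=32>B[j]=29 take 29, j++
i=4 j=10: A[i]=32>B[j]=30 take 30, j++
i=4 j=11: A[i]=32<=B[j]=33 take 32, i++
i=5 j=11: A[i]=34>B[j]=33 take 33, j++
i=5 j=12: A[i]=34<=B[j]=34 take 34, i++
i=6 j=12: A done, take B[j]=34, j++
i=6 j=13: A done, take B[j]=37, j++

merged[2] = 6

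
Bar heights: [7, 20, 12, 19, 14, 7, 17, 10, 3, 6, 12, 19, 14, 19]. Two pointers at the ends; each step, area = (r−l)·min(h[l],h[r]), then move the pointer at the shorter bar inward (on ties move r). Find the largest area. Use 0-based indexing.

[0,13] min(7,19)*13=91 best=91 * → l++
[1,13] min(20,19)*12=228 best=228 * → r--
[1,12] min(20,14)*11=154 best=228 → r--
[1,11] min(20,19)*10=190 best=228 → r--
[1,10] min(20,12)*9=108 best=228 → r--
[1,9] min(20,6)*8=48 best=228 → r--
[1,8] min(20,3)*7=21 best=228 → r--
[1,7] min(20,10)*6=60 best=228 → r--
[1,6] min(20,17)*5=85 best=228 → r--
[1,5] min(20,7)*4=28 best=228 → r--
[1,4] min(20,14)*3=42 best=228 → r--
[1,3] min(20,19)*2=38 best=228 → r--
[1,2] min(20,12)*1=12 best=228 → r--

max area = 228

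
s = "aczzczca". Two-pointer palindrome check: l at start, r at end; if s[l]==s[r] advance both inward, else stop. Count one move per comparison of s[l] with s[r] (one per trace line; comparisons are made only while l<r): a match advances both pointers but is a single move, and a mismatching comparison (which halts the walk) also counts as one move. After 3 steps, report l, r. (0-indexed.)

l=3, r=4

l=0 r=7: 'a'=='a', l++,r--
l=1 r=6: 'c'=='c', l++,r--
l=2 r=5: 'z'=='z', l++,r--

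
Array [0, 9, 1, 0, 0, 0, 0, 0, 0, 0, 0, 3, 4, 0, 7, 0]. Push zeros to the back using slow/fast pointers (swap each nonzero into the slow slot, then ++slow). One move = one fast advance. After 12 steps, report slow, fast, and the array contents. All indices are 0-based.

(s=0,f=0) a[fast]=0 → fast++
(s=0,f=1) a[fast]=9≠0 swap→a[0]=9 → slow++,fast++
(s=1,f=2) a[fast]=1≠0 swap→a[1]=1 → slow++,fast++
(s=2,f=3) a[fast]=0 → fast++
(s=2,f=4) a[fast]=0 → fast++
(s=2,f=5) a[fast]=0 → fast++
(s=2,f=6) a[fast]=0 → fast++
(s=2,f=7) a[fast]=0 → fast++
(s=2,f=8) a[fast]=0 → fast++
(s=2,f=9) a[fast]=0 → fast++
(s=2,f=10) a[fast]=0 → fast++
(s=2,f=11) a[fast]=3≠0 swap→a[2]=3 → slow++,fast++

slow=3, fast=12, a=[9, 1, 3, 0, 0, 0, 0, 0, 0, 0, 0, 0, 4, 0, 7, 0]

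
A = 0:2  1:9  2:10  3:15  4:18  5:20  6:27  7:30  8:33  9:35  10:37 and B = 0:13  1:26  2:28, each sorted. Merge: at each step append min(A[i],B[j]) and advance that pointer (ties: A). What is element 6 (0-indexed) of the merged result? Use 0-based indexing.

merged[6] = 20

[i=0,j=0] A[i]=2<=B[j]=13 take 2 → i++
[i=1,j=0] A[i]=9<=B[j]=13 take 9 → i++
[i=2,j=0] A[i]=10<=B[j]=13 take 10 → i++
[i=3,j=0] A[i]=15>B[j]=13 take 13 → j++
[i=3,j=1] A[i]=15<=B[j]=26 take 15 → i++
[i=4,j=1] A[i]=18<=B[j]=26 take 18 → i++
[i=5,j=1] A[i]=20<=B[j]=26 take 20 → i++
[i=6,j=1] A[i]=27>B[j]=26 take 26 → j++
[i=6,j=2] A[i]=27<=B[j]=28 take 27 → i++
[i=7,j=2] A[i]=30>B[j]=28 take 28 → j++
[i=7,j=3] B done, take A[i]=30 → i++
[i=8,j=3] B done, take A[i]=33 → i++
[i=9,j=3] B done, take A[i]=35 → i++
[i=10,j=3] B done, take A[i]=37 → i++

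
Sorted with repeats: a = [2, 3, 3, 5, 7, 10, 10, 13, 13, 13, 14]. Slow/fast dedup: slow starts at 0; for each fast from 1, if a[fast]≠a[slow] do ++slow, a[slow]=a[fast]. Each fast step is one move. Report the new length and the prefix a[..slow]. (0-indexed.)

length 7; prefix = [2, 3, 5, 7, 10, 13, 14]

slow=0 fast=1: a[fast]=3≠a[slow]=2 write a[1]=3, slow++,fast++
slow=1 fast=2: a[fast]=3=a[slow] dup, fast++
slow=1 fast=3: a[fast]=5≠a[slow]=3 write a[2]=5, slow++,fast++
slow=2 fast=4: a[fast]=7≠a[slow]=5 write a[3]=7, slow++,fast++
slow=3 fast=5: a[fast]=10≠a[slow]=7 write a[4]=10, slow++,fast++
slow=4 fast=6: a[fast]=10=a[slow] dup, fast++
slow=4 fast=7: a[fast]=13≠a[slow]=10 write a[5]=13, slow++,fast++
slow=5 fast=8: a[fast]=13=a[slow] dup, fast++
slow=5 fast=9: a[fast]=13=a[slow] dup, fast++
slow=5 fast=10: a[fast]=14≠a[slow]=13 write a[6]=14, slow++,fast++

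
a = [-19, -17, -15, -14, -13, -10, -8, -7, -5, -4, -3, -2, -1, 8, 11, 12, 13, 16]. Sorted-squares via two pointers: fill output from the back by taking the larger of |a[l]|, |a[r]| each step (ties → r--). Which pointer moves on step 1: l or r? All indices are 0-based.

l

l=0 r=17: |-19|>|16| out[17]=361, l++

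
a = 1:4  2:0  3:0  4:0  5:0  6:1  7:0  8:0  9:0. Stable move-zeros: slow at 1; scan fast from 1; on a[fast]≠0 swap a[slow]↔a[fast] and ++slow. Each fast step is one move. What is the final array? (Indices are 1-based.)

[4, 1, 0, 0, 0, 0, 0, 0, 0]

slow=1 fast=1: a[fast]=4≠0 swap→a[1]=4, slow++,fast++
slow=2 fast=2: a[fast]=0, fast++
slow=2 fast=3: a[fast]=0, fast++
slow=2 fast=4: a[fast]=0, fast++
slow=2 fast=5: a[fast]=0, fast++
slow=2 fast=6: a[fast]=1≠0 swap→a[2]=1, slow++,fast++
slow=3 fast=7: a[fast]=0, fast++
slow=3 fast=8: a[fast]=0, fast++
slow=3 fast=9: a[fast]=0, fast++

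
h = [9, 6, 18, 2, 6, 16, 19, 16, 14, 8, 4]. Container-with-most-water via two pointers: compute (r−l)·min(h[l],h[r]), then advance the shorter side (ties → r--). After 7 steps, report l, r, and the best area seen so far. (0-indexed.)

l=3, r=6, best area=84

l=0 r=10: min(9,4)*10=40 best=40 *, r--
l=0 r=9: min(9,8)*9=72 best=72 *, r--
l=0 r=8: min(9,14)*8=72 best=72, l++
l=1 r=8: min(6,14)*7=42 best=72, l++
l=2 r=8: min(18,14)*6=84 best=84 *, r--
l=2 r=7: min(18,16)*5=80 best=84, r--
l=2 r=6: min(18,19)*4=72 best=84, l++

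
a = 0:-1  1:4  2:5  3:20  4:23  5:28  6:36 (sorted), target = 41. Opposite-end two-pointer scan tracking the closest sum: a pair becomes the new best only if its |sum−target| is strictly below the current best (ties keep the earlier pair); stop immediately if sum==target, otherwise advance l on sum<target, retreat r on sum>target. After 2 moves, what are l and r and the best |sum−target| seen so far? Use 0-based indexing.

l=0 r=6: -1+36=35 d=6 *, l++
l=1 r=6: 4+36=40 d=1 *, l++

l=2, r=6, best |Δ|=1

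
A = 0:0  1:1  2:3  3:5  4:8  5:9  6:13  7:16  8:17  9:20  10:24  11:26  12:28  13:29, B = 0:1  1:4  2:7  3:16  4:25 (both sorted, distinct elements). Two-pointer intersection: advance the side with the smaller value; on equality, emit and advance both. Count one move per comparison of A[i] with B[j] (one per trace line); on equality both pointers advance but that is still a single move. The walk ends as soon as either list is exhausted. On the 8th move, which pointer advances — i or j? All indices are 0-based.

i

[i=0,j=0] 0<1 → i++
[i=1,j=0] 1==1 emit → i++,j++
[i=2,j=1] 3<4 → i++
[i=3,j=1] 5>4 → j++
[i=3,j=2] 5<7 → i++
[i=4,j=2] 8>7 → j++
[i=4,j=3] 8<16 → i++
[i=5,j=3] 9<16 → i++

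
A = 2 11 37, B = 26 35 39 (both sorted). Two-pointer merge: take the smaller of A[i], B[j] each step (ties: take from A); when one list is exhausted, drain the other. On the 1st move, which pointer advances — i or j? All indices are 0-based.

[i=0,j=0] A[i]=2<=B[j]=26 take 2 → i++

i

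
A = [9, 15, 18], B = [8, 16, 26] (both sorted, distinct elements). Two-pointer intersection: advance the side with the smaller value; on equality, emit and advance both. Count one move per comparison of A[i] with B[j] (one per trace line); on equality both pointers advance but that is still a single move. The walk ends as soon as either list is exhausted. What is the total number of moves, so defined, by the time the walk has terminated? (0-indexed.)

i=0 j=0: 9>8, j++
i=0 j=1: 9<16, i++
i=1 j=1: 15<16, i++
i=2 j=1: 18>16, j++
i=2 j=2: 18<26, i++

5 moves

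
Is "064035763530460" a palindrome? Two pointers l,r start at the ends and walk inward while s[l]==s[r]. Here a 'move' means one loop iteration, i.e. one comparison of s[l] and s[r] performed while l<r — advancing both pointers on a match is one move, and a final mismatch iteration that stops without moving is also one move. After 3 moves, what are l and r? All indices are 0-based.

l=3, r=11

l=0 r=14: '0'=='0', l++,r--
l=1 r=13: '6'=='6', l++,r--
l=2 r=12: '4'=='4', l++,r--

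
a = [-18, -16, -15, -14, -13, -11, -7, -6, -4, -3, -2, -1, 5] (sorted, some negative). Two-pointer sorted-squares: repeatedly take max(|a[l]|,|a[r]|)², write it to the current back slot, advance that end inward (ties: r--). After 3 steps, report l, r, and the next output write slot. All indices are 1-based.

l=4, r=13, next write slot=10

[1,13] |-18|>|5| out[13]=324 → l++
[2,13] |-16|>|5| out[12]=256 → l++
[3,13] |-15|>|5| out[11]=225 → l++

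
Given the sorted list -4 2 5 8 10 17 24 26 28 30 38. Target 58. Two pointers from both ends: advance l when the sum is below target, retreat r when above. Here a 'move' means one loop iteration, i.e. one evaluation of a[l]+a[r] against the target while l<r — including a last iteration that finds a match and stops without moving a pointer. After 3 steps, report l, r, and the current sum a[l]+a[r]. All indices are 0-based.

[0,10] -4+38=34 <58 → l++
[1,10] 2+38=40 <58 → l++
[2,10] 5+38=43 <58 → l++

l=3, r=10, sum=46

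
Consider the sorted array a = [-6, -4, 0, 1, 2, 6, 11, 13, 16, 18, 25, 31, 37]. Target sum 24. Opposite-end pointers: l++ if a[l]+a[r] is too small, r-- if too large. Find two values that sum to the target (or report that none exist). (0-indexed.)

(6, 18)

l=0 r=12: -6+37=31 >24, r--
l=0 r=11: -6+31=25 >24, r--
l=0 r=10: -6+25=19 <24, l++
l=1 r=10: -4+25=21 <24, l++
l=2 r=10: 0+25=25 >24, r--
l=2 r=9: 0+18=18 <24, l++
l=3 r=9: 1+18=19 <24, l++
l=4 r=9: 2+18=20 <24, l++
l=5 r=9: 6+18=24, found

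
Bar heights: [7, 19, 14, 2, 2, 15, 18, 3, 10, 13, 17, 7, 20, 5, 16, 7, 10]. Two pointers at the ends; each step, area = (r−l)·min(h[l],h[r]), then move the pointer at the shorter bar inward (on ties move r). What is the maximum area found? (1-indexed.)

max area = 209

l=1 r=17: min(7,10)*16=112 best=112 *, l++
l=2 r=17: min(19,10)*15=150 best=150 *, r--
l=2 r=16: min(19,7)*14=98 best=150, r--
l=2 r=15: min(19,16)*13=208 best=208 *, r--
l=2 r=14: min(19,5)*12=60 best=208, r--
l=2 r=13: min(19,20)*11=209 best=209 *, l++
l=3 r=13: min(14,20)*10=140 best=209, l++
l=4 r=13: min(2,20)*9=18 best=209, l++
l=5 r=13: min(2,20)*8=16 best=209, l++
l=6 r=13: min(15,20)*7=105 best=209, l++
l=7 r=13: min(18,20)*6=108 best=209, l++
l=8 r=13: min(3,20)*5=15 best=209, l++
l=9 r=13: min(10,20)*4=40 best=209, l++
l=10 r=13: min(13,20)*3=39 best=209, l++
l=11 r=13: min(17,20)*2=34 best=209, l++
l=12 r=13: min(7,20)*1=7 best=209, l++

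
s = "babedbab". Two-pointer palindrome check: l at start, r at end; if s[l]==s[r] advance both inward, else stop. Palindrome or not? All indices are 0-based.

not a palindrome (mismatch at 3,4)

l=0 r=7: 'b'=='b', l++,r--
l=1 r=6: 'a'=='a', l++,r--
l=2 r=5: 'b'=='b', l++,r--
l=3 r=4: 'e'!='d', stop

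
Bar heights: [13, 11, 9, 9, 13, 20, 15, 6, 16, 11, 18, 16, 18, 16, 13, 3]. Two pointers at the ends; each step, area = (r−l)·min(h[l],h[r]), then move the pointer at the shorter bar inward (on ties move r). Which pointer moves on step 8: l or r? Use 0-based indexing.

r

[0,15] min(13,3)*15=45 best=45 * → r--
[0,14] min(13,13)*14=182 best=182 * → r--
[0,13] min(13,16)*13=169 best=182 → l++
[1,13] min(11,16)*12=132 best=182 → l++
[2,13] min(9,16)*11=99 best=182 → l++
[3,13] min(9,16)*10=90 best=182 → l++
[4,13] min(13,16)*9=117 best=182 → l++
[5,13] min(20,16)*8=128 best=182 → r--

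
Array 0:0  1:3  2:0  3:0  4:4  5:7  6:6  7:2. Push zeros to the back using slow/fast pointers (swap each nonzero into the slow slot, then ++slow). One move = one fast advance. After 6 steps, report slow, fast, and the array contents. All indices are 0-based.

slow=3, fast=6, a=[3, 4, 7, 0, 0, 0, 6, 2]

slow=0 fast=0: a[fast]=0, fast++
slow=0 fast=1: a[fast]=3≠0 swap→a[0]=3, slow++,fast++
slow=1 fast=2: a[fast]=0, fast++
slow=1 fast=3: a[fast]=0, fast++
slow=1 fast=4: a[fast]=4≠0 swap→a[1]=4, slow++,fast++
slow=2 fast=5: a[fast]=7≠0 swap→a[2]=7, slow++,fast++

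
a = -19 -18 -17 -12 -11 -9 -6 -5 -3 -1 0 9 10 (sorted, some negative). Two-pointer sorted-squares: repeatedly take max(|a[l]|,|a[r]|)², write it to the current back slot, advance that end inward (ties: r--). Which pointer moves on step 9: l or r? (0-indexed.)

[0,12] |-19|>|10| out[12]=361 → l++
[1,12] |-18|>|10| out[11]=324 → l++
[2,12] |-17|>|10| out[10]=289 → l++
[3,12] |-12|>|10| out[9]=144 → l++
[4,12] |-11|>|10| out[8]=121 → l++
[5,12] |-9|<=|10| out[7]=100 → r--
[5,11] |-9|<=|9| out[6]=81 → r--
[5,10] |-9|>|0| out[5]=81 → l++
[6,10] |-6|>|0| out[4]=36 → l++

l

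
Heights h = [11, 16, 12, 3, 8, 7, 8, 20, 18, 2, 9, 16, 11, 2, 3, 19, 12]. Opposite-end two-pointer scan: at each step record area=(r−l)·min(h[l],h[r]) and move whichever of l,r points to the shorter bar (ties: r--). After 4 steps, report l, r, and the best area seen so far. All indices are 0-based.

l=3, r=15, best area=224

[0,16] min(11,12)*16=176 best=176 * → l++
[1,16] min(16,12)*15=180 best=180 * → r--
[1,15] min(16,19)*14=224 best=224 * → l++
[2,15] min(12,19)*13=156 best=224 → l++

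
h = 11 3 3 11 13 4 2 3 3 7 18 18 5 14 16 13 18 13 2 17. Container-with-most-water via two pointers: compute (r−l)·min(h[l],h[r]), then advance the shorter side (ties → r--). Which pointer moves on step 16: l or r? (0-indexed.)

r

l=0 r=19: min(11,17)*19=209 best=209 *, l++
l=1 r=19: min(3,17)*18=54 best=209, l++
l=2 r=19: min(3,17)*17=51 best=209, l++
l=3 r=19: min(11,17)*16=176 best=209, l++
l=4 r=19: min(13,17)*15=195 best=209, l++
l=5 r=19: min(4,17)*14=56 best=209, l++
l=6 r=19: min(2,17)*13=26 best=209, l++
l=7 r=19: min(3,17)*12=36 best=209, l++
l=8 r=19: min(3,17)*11=33 best=209, l++
l=9 r=19: min(7,17)*10=70 best=209, l++
l=10 r=19: min(18,17)*9=153 best=209, r--
l=10 r=18: min(18,2)*8=16 best=209, r--
l=10 r=17: min(18,13)*7=91 best=209, r--
l=10 r=16: min(18,18)*6=108 best=209, r--
l=10 r=15: min(18,13)*5=65 best=209, r--
l=10 r=14: min(18,16)*4=64 best=209, r--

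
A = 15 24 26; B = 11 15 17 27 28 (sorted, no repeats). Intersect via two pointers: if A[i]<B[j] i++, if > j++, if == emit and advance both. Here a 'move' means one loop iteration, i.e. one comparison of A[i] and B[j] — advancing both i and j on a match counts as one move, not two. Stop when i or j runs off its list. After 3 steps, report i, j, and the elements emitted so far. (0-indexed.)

i=1, j=3, emitted=[15]

[i=0,j=0] 15>11 → j++
[i=0,j=1] 15==15 emit → i++,j++
[i=1,j=2] 24>17 → j++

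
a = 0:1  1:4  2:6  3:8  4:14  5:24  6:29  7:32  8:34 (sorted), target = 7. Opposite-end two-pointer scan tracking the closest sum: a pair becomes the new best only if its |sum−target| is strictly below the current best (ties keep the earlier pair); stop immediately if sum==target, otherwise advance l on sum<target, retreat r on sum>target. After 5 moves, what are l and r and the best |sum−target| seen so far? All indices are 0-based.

l=0, r=3, best |Δ|=8

l=0 r=8: 1+34=35 d=28 *, r--
l=0 r=7: 1+32=33 d=26 *, r--
l=0 r=6: 1+29=30 d=23 *, r--
l=0 r=5: 1+24=25 d=18 *, r--
l=0 r=4: 1+14=15 d=8 *, r--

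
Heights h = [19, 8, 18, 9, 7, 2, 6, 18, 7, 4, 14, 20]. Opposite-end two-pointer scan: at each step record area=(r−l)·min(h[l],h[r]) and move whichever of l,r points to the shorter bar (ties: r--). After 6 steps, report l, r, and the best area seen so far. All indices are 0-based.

l=6, r=11, best area=209

l=0 r=11: min(19,20)*11=209 best=209 *, l++
l=1 r=11: min(8,20)*10=80 best=209, l++
l=2 r=11: min(18,20)*9=162 best=209, l++
l=3 r=11: min(9,20)*8=72 best=209, l++
l=4 r=11: min(7,20)*7=49 best=209, l++
l=5 r=11: min(2,20)*6=12 best=209, l++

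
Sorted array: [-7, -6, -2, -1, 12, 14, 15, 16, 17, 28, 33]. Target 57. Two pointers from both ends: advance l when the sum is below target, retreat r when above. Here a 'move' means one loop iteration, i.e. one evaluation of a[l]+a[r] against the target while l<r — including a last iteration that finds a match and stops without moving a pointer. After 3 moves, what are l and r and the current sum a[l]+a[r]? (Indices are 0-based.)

l=3, r=10, sum=32

l=0 r=10: -7+33=26 <57, l++
l=1 r=10: -6+33=27 <57, l++
l=2 r=10: -2+33=31 <57, l++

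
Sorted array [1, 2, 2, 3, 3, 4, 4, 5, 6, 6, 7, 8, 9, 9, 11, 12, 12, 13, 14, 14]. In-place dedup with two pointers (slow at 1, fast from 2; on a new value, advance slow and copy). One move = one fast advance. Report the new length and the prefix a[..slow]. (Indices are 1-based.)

(s=1,f=2) a[fast]=2≠a[slow]=1 write a[2]=2 → slow++,fast++
(s=2,f=3) a[fast]=2=a[slow] dup → fast++
(s=2,f=4) a[fast]=3≠a[slow]=2 write a[3]=3 → slow++,fast++
(s=3,f=5) a[fast]=3=a[slow] dup → fast++
(s=3,f=6) a[fast]=4≠a[slow]=3 write a[4]=4 → slow++,fast++
(s=4,f=7) a[fast]=4=a[slow] dup → fast++
(s=4,f=8) a[fast]=5≠a[slow]=4 write a[5]=5 → slow++,fast++
(s=5,f=9) a[fast]=6≠a[slow]=5 write a[6]=6 → slow++,fast++
(s=6,f=10) a[fast]=6=a[slow] dup → fast++
(s=6,f=11) a[fast]=7≠a[slow]=6 write a[7]=7 → slow++,fast++
(s=7,f=12) a[fast]=8≠a[slow]=7 write a[8]=8 → slow++,fast++
(s=8,f=13) a[fast]=9≠a[slow]=8 write a[9]=9 → slow++,fast++
(s=9,f=14) a[fast]=9=a[slow] dup → fast++
(s=9,f=15) a[fast]=11≠a[slow]=9 write a[10]=11 → slow++,fast++
(s=10,f=16) a[fast]=12≠a[slow]=11 write a[11]=12 → slow++,fast++
(s=11,f=17) a[fast]=12=a[slow] dup → fast++
(s=11,f=18) a[fast]=13≠a[slow]=12 write a[12]=13 → slow++,fast++
(s=12,f=19) a[fast]=14≠a[slow]=13 write a[13]=14 → slow++,fast++
(s=13,f=20) a[fast]=14=a[slow] dup → fast++

length 13; prefix = [1, 2, 3, 4, 5, 6, 7, 8, 9, 11, 12, 13, 14]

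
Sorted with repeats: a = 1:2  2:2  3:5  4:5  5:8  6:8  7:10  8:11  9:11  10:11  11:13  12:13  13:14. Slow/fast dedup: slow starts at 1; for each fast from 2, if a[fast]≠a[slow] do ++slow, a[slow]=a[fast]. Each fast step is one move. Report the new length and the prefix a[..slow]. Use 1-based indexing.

slow=1 fast=2: a[fast]=2=a[slow] dup, fast++
slow=1 fast=3: a[fast]=5≠a[slow]=2 write a[2]=5, slow++,fast++
slow=2 fast=4: a[fast]=5=a[slow] dup, fast++
slow=2 fast=5: a[fast]=8≠a[slow]=5 write a[3]=8, slow++,fast++
slow=3 fast=6: a[fast]=8=a[slow] dup, fast++
slow=3 fast=7: a[fast]=10≠a[slow]=8 write a[4]=10, slow++,fast++
slow=4 fast=8: a[fast]=11≠a[slow]=10 write a[5]=11, slow++,fast++
slow=5 fast=9: a[fast]=11=a[slow] dup, fast++
slow=5 fast=10: a[fast]=11=a[slow] dup, fast++
slow=5 fast=11: a[fast]=13≠a[slow]=11 write a[6]=13, slow++,fast++
slow=6 fast=12: a[fast]=13=a[slow] dup, fast++
slow=6 fast=13: a[fast]=14≠a[slow]=13 write a[7]=14, slow++,fast++

length 7; prefix = [2, 5, 8, 10, 11, 13, 14]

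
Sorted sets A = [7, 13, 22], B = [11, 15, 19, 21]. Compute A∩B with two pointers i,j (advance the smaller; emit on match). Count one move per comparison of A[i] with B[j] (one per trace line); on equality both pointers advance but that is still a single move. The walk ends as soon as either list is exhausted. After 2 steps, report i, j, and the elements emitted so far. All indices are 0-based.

[i=0,j=0] 7<11 → i++
[i=1,j=0] 13>11 → j++

i=1, j=1, emitted=[]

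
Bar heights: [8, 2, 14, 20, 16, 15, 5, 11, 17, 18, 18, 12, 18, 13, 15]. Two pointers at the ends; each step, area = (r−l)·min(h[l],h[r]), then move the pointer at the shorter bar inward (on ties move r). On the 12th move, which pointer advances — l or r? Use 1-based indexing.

r

[1,15] min(8,15)*14=112 best=112 * → l++
[2,15] min(2,15)*13=26 best=112 → l++
[3,15] min(14,15)*12=168 best=168 * → l++
[4,15] min(20,15)*11=165 best=168 → r--
[4,14] min(20,13)*10=130 best=168 → r--
[4,13] min(20,18)*9=162 best=168 → r--
[4,12] min(20,12)*8=96 best=168 → r--
[4,11] min(20,18)*7=126 best=168 → r--
[4,10] min(20,18)*6=108 best=168 → r--
[4,9] min(20,17)*5=85 best=168 → r--
[4,8] min(20,11)*4=44 best=168 → r--
[4,7] min(20,5)*3=15 best=168 → r--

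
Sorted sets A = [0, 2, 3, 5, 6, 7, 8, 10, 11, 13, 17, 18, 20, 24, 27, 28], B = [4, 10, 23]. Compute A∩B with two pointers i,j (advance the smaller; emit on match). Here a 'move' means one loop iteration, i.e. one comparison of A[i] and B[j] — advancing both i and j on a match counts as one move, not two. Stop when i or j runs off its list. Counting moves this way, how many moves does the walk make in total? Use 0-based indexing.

15 moves

i=0 j=0: 0<4, i++
i=1 j=0: 2<4, i++
i=2 j=0: 3<4, i++
i=3 j=0: 5>4, j++
i=3 j=1: 5<10, i++
i=4 j=1: 6<10, i++
i=5 j=1: 7<10, i++
i=6 j=1: 8<10, i++
i=7 j=1: 10==10 emit, i++,j++
i=8 j=2: 11<23, i++
i=9 j=2: 13<23, i++
i=10 j=2: 17<23, i++
i=11 j=2: 18<23, i++
i=12 j=2: 20<23, i++
i=13 j=2: 24>23, j++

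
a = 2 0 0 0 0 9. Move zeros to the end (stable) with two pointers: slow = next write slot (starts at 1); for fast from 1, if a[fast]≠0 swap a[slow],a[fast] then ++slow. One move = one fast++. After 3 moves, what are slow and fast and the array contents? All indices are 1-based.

slow=2, fast=4, a=[2, 0, 0, 0, 0, 9]

(s=1,f=1) a[fast]=2≠0 swap→a[1]=2 → slow++,fast++
(s=2,f=2) a[fast]=0 → fast++
(s=2,f=3) a[fast]=0 → fast++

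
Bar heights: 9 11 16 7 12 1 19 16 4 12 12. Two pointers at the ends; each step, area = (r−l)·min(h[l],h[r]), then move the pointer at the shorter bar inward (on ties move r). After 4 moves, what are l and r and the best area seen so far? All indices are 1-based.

[1,11] min(9,12)*10=90 best=90 * → l++
[2,11] min(11,12)*9=99 best=99 * → l++
[3,11] min(16,12)*8=96 best=99 → r--
[3,10] min(16,12)*7=84 best=99 → r--

l=3, r=9, best area=99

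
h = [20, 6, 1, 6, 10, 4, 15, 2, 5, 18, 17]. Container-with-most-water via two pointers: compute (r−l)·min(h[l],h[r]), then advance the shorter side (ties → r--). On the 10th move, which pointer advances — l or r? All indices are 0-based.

l=0 r=10: min(20,17)*10=170 best=170 *, r--
l=0 r=9: min(20,18)*9=162 best=170, r--
l=0 r=8: min(20,5)*8=40 best=170, r--
l=0 r=7: min(20,2)*7=14 best=170, r--
l=0 r=6: min(20,15)*6=90 best=170, r--
l=0 r=5: min(20,4)*5=20 best=170, r--
l=0 r=4: min(20,10)*4=40 best=170, r--
l=0 r=3: min(20,6)*3=18 best=170, r--
l=0 r=2: min(20,1)*2=2 best=170, r--
l=0 r=1: min(20,6)*1=6 best=170, r--

r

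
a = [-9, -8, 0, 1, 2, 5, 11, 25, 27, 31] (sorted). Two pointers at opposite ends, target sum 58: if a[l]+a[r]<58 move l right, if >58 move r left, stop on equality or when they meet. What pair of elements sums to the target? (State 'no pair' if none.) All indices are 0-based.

(27, 31)

l=0 r=9: -9+31=22 <58, l++
l=1 r=9: -8+31=23 <58, l++
l=2 r=9: 0+31=31 <58, l++
l=3 r=9: 1+31=32 <58, l++
l=4 r=9: 2+31=33 <58, l++
l=5 r=9: 5+31=36 <58, l++
l=6 r=9: 11+31=42 <58, l++
l=7 r=9: 25+31=56 <58, l++
l=8 r=9: 27+31=58, found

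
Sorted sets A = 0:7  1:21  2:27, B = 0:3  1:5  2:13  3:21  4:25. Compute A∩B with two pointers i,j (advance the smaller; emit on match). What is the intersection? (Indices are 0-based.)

i=0 j=0: 7>3, j++
i=0 j=1: 7>5, j++
i=0 j=2: 7<13, i++
i=1 j=2: 21>13, j++
i=1 j=3: 21==21 emit, i++,j++
i=2 j=4: 27>25, j++

intersection = [21]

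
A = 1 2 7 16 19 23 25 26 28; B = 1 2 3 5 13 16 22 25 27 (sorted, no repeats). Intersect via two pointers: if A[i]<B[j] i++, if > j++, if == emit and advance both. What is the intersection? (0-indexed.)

[i=0,j=0] 1==1 emit → i++,j++
[i=1,j=1] 2==2 emit → i++,j++
[i=2,j=2] 7>3 → j++
[i=2,j=3] 7>5 → j++
[i=2,j=4] 7<13 → i++
[i=3,j=4] 16>13 → j++
[i=3,j=5] 16==16 emit → i++,j++
[i=4,j=6] 19<22 → i++
[i=5,j=6] 23>22 → j++
[i=5,j=7] 23<25 → i++
[i=6,j=7] 25==25 emit → i++,j++
[i=7,j=8] 26<27 → i++
[i=8,j=8] 28>27 → j++

intersection = [1, 2, 16, 25]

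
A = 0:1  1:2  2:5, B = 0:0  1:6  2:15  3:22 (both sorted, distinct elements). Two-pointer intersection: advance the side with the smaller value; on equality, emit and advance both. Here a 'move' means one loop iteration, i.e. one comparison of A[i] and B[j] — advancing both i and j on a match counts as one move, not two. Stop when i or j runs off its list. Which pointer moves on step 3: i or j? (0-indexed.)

i

[i=0,j=0] 1>0 → j++
[i=0,j=1] 1<6 → i++
[i=1,j=1] 2<6 → i++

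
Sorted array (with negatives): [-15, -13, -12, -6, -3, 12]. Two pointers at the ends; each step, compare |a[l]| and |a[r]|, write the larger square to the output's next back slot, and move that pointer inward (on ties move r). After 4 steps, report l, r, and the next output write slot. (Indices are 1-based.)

[1,6] |-15|>|12| out[6]=225 → l++
[2,6] |-13|>|12| out[5]=169 → l++
[3,6] |-12|<=|12| out[4]=144 → r--
[3,5] |-12|>|-3| out[3]=144 → l++

l=4, r=5, next write slot=2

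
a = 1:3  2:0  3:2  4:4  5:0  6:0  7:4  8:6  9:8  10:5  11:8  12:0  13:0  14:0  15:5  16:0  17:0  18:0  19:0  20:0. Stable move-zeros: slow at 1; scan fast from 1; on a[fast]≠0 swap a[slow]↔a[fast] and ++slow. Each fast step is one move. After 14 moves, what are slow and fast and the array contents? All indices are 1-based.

slow=1 fast=1: a[fast]=3≠0 swap→a[1]=3, slow++,fast++
slow=2 fast=2: a[fast]=0, fast++
slow=2 fast=3: a[fast]=2≠0 swap→a[2]=2, slow++,fast++
slow=3 fast=4: a[fast]=4≠0 swap→a[3]=4, slow++,fast++
slow=4 fast=5: a[fast]=0, fast++
slow=4 fast=6: a[fast]=0, fast++
slow=4 fast=7: a[fast]=4≠0 swap→a[4]=4, slow++,fast++
slow=5 fast=8: a[fast]=6≠0 swap→a[5]=6, slow++,fast++
slow=6 fast=9: a[fast]=8≠0 swap→a[6]=8, slow++,fast++
slow=7 fast=10: a[fast]=5≠0 swap→a[7]=5, slow++,fast++
slow=8 fast=11: a[fast]=8≠0 swap→a[8]=8, slow++,fast++
slow=9 fast=12: a[fast]=0, fast++
slow=9 fast=13: a[fast]=0, fast++
slow=9 fast=14: a[fast]=0, fast++

slow=9, fast=15, a=[3, 2, 4, 4, 6, 8, 5, 8, 0, 0, 0, 0, 0, 0, 5, 0, 0, 0, 0, 0]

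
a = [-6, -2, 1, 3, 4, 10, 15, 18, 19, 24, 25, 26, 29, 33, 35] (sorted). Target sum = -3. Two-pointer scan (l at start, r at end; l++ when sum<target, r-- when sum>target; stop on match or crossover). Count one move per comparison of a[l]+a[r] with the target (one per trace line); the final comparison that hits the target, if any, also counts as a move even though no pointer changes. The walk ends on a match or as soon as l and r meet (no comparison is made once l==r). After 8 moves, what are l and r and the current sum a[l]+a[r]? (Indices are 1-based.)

l=1, r=7, sum=9

l=1 r=15: -6+35=29 >-3, r--
l=1 r=14: -6+33=27 >-3, r--
l=1 r=13: -6+29=23 >-3, r--
l=1 r=12: -6+26=20 >-3, r--
l=1 r=11: -6+25=19 >-3, r--
l=1 r=10: -6+24=18 >-3, r--
l=1 r=9: -6+19=13 >-3, r--
l=1 r=8: -6+18=12 >-3, r--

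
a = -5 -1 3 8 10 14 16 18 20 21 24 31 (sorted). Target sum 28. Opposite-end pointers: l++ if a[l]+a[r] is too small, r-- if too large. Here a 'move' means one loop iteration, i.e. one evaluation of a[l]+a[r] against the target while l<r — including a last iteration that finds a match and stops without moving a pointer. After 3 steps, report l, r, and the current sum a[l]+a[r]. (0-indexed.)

[0,11] -5+31=26 <28 → l++
[1,11] -1+31=30 >28 → r--
[1,10] -1+24=23 <28 → l++

l=2, r=10, sum=27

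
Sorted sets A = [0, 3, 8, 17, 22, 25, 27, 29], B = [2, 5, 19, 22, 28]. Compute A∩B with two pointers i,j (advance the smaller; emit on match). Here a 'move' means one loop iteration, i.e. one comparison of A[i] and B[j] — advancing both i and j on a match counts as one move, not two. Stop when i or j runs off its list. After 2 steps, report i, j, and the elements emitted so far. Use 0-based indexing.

i=1, j=1, emitted=[]

i=0 j=0: 0<2, i++
i=1 j=0: 3>2, j++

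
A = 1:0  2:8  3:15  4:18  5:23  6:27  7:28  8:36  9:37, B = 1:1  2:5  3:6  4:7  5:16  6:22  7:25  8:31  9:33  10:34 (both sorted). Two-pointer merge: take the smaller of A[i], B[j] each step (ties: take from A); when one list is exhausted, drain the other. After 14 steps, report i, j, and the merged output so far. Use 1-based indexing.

i=1 j=1: A[i]=0<=B[j]=1 take 0, i++
i=2 j=1: A[i]=8>B[j]=1 take 1, j++
i=2 j=2: A[i]=8>B[j]=5 take 5, j++
i=2 j=3: A[i]=8>B[j]=6 take 6, j++
i=2 j=4: A[i]=8>B[j]=7 take 7, j++
i=2 j=5: A[i]=8<=B[j]=16 take 8, i++
i=3 j=5: A[i]=15<=B[j]=16 take 15, i++
i=4 j=5: A[i]=18>B[j]=16 take 16, j++
i=4 j=6: A[i]=18<=B[j]=22 take 18, i++
i=5 j=6: A[i]=23>B[j]=22 take 22, j++
i=5 j=7: A[i]=23<=B[j]=25 take 23, i++
i=6 j=7: A[i]=27>B[j]=25 take 25, j++
i=6 j=8: A[i]=27<=B[j]=31 take 27, i++
i=7 j=8: A[i]=28<=B[j]=31 take 28, i++

i=8, j=8, merged so far=[0, 1, 5, 6, 7, 8, 15, 16, 18, 22, 23, 25, 27, 28]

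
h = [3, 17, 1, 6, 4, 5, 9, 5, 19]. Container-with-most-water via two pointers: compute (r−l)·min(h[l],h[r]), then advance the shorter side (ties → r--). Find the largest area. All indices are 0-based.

max area = 119

l=0 r=8: min(3,19)*8=24 best=24 *, l++
l=1 r=8: min(17,19)*7=119 best=119 *, l++
l=2 r=8: min(1,19)*6=6 best=119, l++
l=3 r=8: min(6,19)*5=30 best=119, l++
l=4 r=8: min(4,19)*4=16 best=119, l++
l=5 r=8: min(5,19)*3=15 best=119, l++
l=6 r=8: min(9,19)*2=18 best=119, l++
l=7 r=8: min(5,19)*1=5 best=119, l++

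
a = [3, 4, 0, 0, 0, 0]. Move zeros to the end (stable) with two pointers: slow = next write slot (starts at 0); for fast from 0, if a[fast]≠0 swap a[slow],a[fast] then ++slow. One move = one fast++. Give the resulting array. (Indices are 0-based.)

[3, 4, 0, 0, 0, 0]

slow=0 fast=0: a[fast]=3≠0 swap→a[0]=3, slow++,fast++
slow=1 fast=1: a[fast]=4≠0 swap→a[1]=4, slow++,fast++
slow=2 fast=2: a[fast]=0, fast++
slow=2 fast=3: a[fast]=0, fast++
slow=2 fast=4: a[fast]=0, fast++
slow=2 fast=5: a[fast]=0, fast++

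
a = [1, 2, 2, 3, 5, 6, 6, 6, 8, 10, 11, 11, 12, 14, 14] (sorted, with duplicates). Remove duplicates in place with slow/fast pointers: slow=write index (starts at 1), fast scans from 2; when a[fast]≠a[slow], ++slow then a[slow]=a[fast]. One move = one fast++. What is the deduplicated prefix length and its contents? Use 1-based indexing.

(s=1,f=2) a[fast]=2≠a[slow]=1 write a[2]=2 → slow++,fast++
(s=2,f=3) a[fast]=2=a[slow] dup → fast++
(s=2,f=4) a[fast]=3≠a[slow]=2 write a[3]=3 → slow++,fast++
(s=3,f=5) a[fast]=5≠a[slow]=3 write a[4]=5 → slow++,fast++
(s=4,f=6) a[fast]=6≠a[slow]=5 write a[5]=6 → slow++,fast++
(s=5,f=7) a[fast]=6=a[slow] dup → fast++
(s=5,f=8) a[fast]=6=a[slow] dup → fast++
(s=5,f=9) a[fast]=8≠a[slow]=6 write a[6]=8 → slow++,fast++
(s=6,f=10) a[fast]=10≠a[slow]=8 write a[7]=10 → slow++,fast++
(s=7,f=11) a[fast]=11≠a[slow]=10 write a[8]=11 → slow++,fast++
(s=8,f=12) a[fast]=11=a[slow] dup → fast++
(s=8,f=13) a[fast]=12≠a[slow]=11 write a[9]=12 → slow++,fast++
(s=9,f=14) a[fast]=14≠a[slow]=12 write a[10]=14 → slow++,fast++
(s=10,f=15) a[fast]=14=a[slow] dup → fast++

length 10; prefix = [1, 2, 3, 5, 6, 8, 10, 11, 12, 14]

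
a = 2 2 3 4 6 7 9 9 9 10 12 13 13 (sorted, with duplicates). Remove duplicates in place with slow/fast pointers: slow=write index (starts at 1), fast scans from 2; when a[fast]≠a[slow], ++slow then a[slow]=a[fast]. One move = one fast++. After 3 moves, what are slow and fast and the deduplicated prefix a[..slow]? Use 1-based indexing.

(s=1,f=2) a[fast]=2=a[slow] dup → fast++
(s=1,f=3) a[fast]=3≠a[slow]=2 write a[2]=3 → slow++,fast++
(s=2,f=4) a[fast]=4≠a[slow]=3 write a[3]=4 → slow++,fast++

slow=3, fast=5, prefix=[2, 3, 4]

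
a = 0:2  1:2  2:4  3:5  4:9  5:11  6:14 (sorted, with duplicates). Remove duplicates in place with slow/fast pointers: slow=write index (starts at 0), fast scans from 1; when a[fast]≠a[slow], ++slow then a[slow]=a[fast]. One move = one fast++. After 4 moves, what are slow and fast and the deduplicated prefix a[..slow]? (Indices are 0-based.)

slow=3, fast=5, prefix=[2, 4, 5, 9]

slow=0 fast=1: a[fast]=2=a[slow] dup, fast++
slow=0 fast=2: a[fast]=4≠a[slow]=2 write a[1]=4, slow++,fast++
slow=1 fast=3: a[fast]=5≠a[slow]=4 write a[2]=5, slow++,fast++
slow=2 fast=4: a[fast]=9≠a[slow]=5 write a[3]=9, slow++,fast++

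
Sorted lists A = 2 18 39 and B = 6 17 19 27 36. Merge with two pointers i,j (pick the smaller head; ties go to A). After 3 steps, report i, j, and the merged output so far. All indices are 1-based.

[i=1,j=1] A[i]=2<=B[j]=6 take 2 → i++
[i=2,j=1] A[i]=18>B[j]=6 take 6 → j++
[i=2,j=2] A[i]=18>B[j]=17 take 17 → j++

i=2, j=3, merged so far=[2, 6, 17]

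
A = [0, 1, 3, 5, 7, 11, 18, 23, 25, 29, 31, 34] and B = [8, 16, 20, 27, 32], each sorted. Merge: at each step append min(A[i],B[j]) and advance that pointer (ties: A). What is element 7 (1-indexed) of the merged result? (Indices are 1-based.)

merged[7] = 11

i=1 j=1: A[i]=0<=B[j]=8 take 0, i++
i=2 j=1: A[i]=1<=B[j]=8 take 1, i++
i=3 j=1: A[i]=3<=B[j]=8 take 3, i++
i=4 j=1: A[i]=5<=B[j]=8 take 5, i++
i=5 j=1: A[i]=7<=B[j]=8 take 7, i++
i=6 j=1: A[i]=11>B[j]=8 take 8, j++
i=6 j=2: A[i]=11<=B[j]=16 take 11, i++
i=7 j=2: A[i]=18>B[j]=16 take 16, j++
i=7 j=3: A[i]=18<=B[j]=20 take 18, i++
i=8 j=3: A[i]=23>B[j]=20 take 20, j++
i=8 j=4: A[i]=23<=B[j]=27 take 23, i++
i=9 j=4: A[i]=25<=B[j]=27 take 25, i++
i=10 j=4: A[i]=29>B[j]=27 take 27, j++
i=10 j=5: A[i]=29<=B[j]=32 take 29, i++
i=11 j=5: A[i]=31<=B[j]=32 take 31, i++
i=12 j=5: A[i]=34>B[j]=32 take 32, j++
i=12 j=6: B done, take A[i]=34, i++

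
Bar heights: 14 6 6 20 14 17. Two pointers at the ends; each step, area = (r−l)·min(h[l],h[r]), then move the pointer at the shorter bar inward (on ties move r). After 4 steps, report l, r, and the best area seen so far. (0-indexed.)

[0,5] min(14,17)*5=70 best=70 * → l++
[1,5] min(6,17)*4=24 best=70 → l++
[2,5] min(6,17)*3=18 best=70 → l++
[3,5] min(20,17)*2=34 best=70 → r--

l=3, r=4, best area=70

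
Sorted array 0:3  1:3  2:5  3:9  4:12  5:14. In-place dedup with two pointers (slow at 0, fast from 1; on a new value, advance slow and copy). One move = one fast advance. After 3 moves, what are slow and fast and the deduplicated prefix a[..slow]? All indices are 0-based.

(s=0,f=1) a[fast]=3=a[slow] dup → fast++
(s=0,f=2) a[fast]=5≠a[slow]=3 write a[1]=5 → slow++,fast++
(s=1,f=3) a[fast]=9≠a[slow]=5 write a[2]=9 → slow++,fast++

slow=2, fast=4, prefix=[3, 5, 9]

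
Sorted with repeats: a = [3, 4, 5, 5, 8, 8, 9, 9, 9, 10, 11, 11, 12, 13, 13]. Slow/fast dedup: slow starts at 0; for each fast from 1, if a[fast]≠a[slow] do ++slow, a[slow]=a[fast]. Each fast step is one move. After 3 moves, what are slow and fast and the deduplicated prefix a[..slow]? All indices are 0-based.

slow=0 fast=1: a[fast]=4≠a[slow]=3 write a[1]=4, slow++,fast++
slow=1 fast=2: a[fast]=5≠a[slow]=4 write a[2]=5, slow++,fast++
slow=2 fast=3: a[fast]=5=a[slow] dup, fast++

slow=2, fast=4, prefix=[3, 4, 5]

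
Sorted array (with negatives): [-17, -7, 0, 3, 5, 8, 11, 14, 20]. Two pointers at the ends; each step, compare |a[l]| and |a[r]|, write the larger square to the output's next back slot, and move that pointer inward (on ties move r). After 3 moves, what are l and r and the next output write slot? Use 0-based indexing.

l=1, r=6, next write slot=5

[0,8] |-17|<=|20| out[8]=400 → r--
[0,7] |-17|>|14| out[7]=289 → l++
[1,7] |-7|<=|14| out[6]=196 → r--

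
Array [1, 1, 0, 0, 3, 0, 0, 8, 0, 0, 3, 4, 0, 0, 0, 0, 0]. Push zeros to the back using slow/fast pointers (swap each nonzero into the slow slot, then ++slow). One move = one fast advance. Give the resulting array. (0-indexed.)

(s=0,f=0) a[fast]=1≠0 swap→a[0]=1 → slow++,fast++
(s=1,f=1) a[fast]=1≠0 swap→a[1]=1 → slow++,fast++
(s=2,f=2) a[fast]=0 → fast++
(s=2,f=3) a[fast]=0 → fast++
(s=2,f=4) a[fast]=3≠0 swap→a[2]=3 → slow++,fast++
(s=3,f=5) a[fast]=0 → fast++
(s=3,f=6) a[fast]=0 → fast++
(s=3,f=7) a[fast]=8≠0 swap→a[3]=8 → slow++,fast++
(s=4,f=8) a[fast]=0 → fast++
(s=4,f=9) a[fast]=0 → fast++
(s=4,f=10) a[fast]=3≠0 swap→a[4]=3 → slow++,fast++
(s=5,f=11) a[fast]=4≠0 swap→a[5]=4 → slow++,fast++
(s=6,f=12) a[fast]=0 → fast++
(s=6,f=13) a[fast]=0 → fast++
(s=6,f=14) a[fast]=0 → fast++
(s=6,f=15) a[fast]=0 → fast++
(s=6,f=16) a[fast]=0 → fast++

[1, 1, 3, 8, 3, 4, 0, 0, 0, 0, 0, 0, 0, 0, 0, 0, 0]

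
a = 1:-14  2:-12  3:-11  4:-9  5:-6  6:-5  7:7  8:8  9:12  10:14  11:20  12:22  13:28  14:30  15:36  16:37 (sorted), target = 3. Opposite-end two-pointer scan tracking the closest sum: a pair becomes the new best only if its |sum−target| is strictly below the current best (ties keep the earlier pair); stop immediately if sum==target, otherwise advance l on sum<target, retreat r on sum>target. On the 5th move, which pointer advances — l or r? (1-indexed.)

r

l=1 r=16: -14+37=23 d=20 *, r--
l=1 r=15: -14+36=22 d=19 *, r--
l=1 r=14: -14+30=16 d=13 *, r--
l=1 r=13: -14+28=14 d=11 *, r--
l=1 r=12: -14+22=8 d=5 *, r--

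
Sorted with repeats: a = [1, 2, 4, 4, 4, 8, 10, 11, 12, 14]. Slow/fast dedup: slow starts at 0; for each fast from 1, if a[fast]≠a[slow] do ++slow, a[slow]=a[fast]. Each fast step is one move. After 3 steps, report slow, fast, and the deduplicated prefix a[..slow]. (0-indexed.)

slow=2, fast=4, prefix=[1, 2, 4]

slow=0 fast=1: a[fast]=2≠a[slow]=1 write a[1]=2, slow++,fast++
slow=1 fast=2: a[fast]=4≠a[slow]=2 write a[2]=4, slow++,fast++
slow=2 fast=3: a[fast]=4=a[slow] dup, fast++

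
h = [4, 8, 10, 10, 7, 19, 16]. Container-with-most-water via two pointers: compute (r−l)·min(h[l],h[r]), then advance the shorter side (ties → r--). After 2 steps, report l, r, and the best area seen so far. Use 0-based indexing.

l=2, r=6, best area=40

[0,6] min(4,16)*6=24 best=24 * → l++
[1,6] min(8,16)*5=40 best=40 * → l++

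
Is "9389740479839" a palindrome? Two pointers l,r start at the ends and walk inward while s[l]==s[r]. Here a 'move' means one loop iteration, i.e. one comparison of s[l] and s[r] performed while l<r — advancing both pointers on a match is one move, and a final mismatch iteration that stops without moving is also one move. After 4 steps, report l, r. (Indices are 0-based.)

l=0 r=12: '9'=='9', l++,r--
l=1 r=11: '3'=='3', l++,r--
l=2 r=10: '8'=='8', l++,r--
l=3 r=9: '9'=='9', l++,r--

l=4, r=8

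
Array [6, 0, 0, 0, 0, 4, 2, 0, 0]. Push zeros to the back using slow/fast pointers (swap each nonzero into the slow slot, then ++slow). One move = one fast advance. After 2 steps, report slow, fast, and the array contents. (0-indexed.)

slow=1, fast=2, a=[6, 0, 0, 0, 0, 4, 2, 0, 0]

slow=0 fast=0: a[fast]=6≠0 swap→a[0]=6, slow++,fast++
slow=1 fast=1: a[fast]=0, fast++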